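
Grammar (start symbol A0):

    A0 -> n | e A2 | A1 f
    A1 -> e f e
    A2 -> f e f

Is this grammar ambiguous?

Ambiguous

Witness: e f e f

Derivation 1: A0 ⇒ e A2 ⇒ e f e f
Derivation 2: A0 ⇒ A1 f ⇒ e f e f

Two distinct leftmost derivations for the same string.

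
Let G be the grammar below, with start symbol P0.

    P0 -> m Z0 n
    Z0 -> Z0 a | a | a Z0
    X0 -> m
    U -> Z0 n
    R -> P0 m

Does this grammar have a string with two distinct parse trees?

Ambiguous

Witness: m a a n

Derivation 1: P0 ⇒ m Z0 n ⇒ m Z0 a n ⇒ m a a n
Derivation 2: P0 ⇒ m Z0 n ⇒ m a Z0 n ⇒ m a a n

Two distinct leftmost derivations for the same string.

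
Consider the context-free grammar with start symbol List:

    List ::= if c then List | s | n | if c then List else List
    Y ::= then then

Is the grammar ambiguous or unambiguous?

Witness: if c then if c then n else n

Derivation 1: List ⇒ if c then List ⇒ if c then if c then List else List ⇒ if c then if c then n else List ⇒ if c then if c then n else n
Derivation 2: List ⇒ if c then List else List ⇒ if c then if c then List else List ⇒ if c then if c then n else List ⇒ if c then if c then n else n

Two distinct leftmost derivations for the same string.

Ambiguous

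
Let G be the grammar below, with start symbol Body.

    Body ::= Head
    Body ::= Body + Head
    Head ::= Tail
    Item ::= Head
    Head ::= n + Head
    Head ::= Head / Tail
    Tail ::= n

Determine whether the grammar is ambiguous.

Witness: n + n

Derivation 1: Body ⇒ Head ⇒ n + Head ⇒ n + Tail ⇒ n + n
Derivation 2: Body ⇒ Body + Head ⇒ Head + Head ⇒ Tail + Head ⇒ n + Head ⇒ n + Tail ⇒ n + n

Two distinct leftmost derivations for the same string.

Ambiguous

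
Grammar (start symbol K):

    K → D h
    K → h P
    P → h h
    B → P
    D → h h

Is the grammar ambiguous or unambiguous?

Ambiguous

Witness: h h h

Derivation 1: K ⇒ D h ⇒ h h h
Derivation 2: K ⇒ h P ⇒ h h h

Two distinct leftmost derivations for the same string.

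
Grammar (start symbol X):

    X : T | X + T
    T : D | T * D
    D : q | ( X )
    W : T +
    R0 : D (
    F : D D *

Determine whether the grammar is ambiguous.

(W, R0, F are unreachable from X, so their rules don't affect L(X).) X → X + T | T  ;  T → T * D | D  — a left-associative chain with D at the bottom. Each string factors uniquely by precedence.

Unambiguous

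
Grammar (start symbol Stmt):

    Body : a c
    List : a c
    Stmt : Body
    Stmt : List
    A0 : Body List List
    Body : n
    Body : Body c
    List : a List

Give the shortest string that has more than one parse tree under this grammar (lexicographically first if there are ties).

a c

length 1: no string has ≥2 trees
length 2: a c has 2 parse trees

Two derivations of a c:
  Stmt ⇒ Body ⇒ a c
  Stmt ⇒ List ⇒ a c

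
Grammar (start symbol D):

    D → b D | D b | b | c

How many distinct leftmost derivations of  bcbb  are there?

Parse trees for bcbb:
  [D b [D [D [D c] b] b]]
  [D [D b [D [D c] b]] b]
  [D [D [D b [D c]] b] b]

3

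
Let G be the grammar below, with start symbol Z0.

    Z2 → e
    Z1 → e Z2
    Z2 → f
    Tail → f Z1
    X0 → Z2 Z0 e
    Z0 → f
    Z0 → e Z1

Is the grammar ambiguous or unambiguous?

Unambiguous

(Tail, X0 are unreachable from Z0, so their rules don't affect L(Z0).) Restricted to the reachable nonterminals, every rule has the form A → t or A → t B, and no two rules for the same A share a first terminal. The grammar encodes a DFA — one run per string.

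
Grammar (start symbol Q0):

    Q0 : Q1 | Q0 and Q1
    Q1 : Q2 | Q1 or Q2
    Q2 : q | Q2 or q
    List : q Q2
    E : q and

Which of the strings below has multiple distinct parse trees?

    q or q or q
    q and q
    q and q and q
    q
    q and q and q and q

q or q or q: 4 trees
q and q: 1 tree
q and q and q: 1 tree
q: 1 tree
q and q and q and q: 1 tree

q or q or q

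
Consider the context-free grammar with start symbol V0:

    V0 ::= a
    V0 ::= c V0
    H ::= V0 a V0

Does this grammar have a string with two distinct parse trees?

(H is unreachable from V0, so its rules don't affect L(V0).) The reachable rules are right-linear with at most one rule per (nonterminal, next-terminal) pair. Each input token forces the next rule, so parsing is deterministic.

Unambiguous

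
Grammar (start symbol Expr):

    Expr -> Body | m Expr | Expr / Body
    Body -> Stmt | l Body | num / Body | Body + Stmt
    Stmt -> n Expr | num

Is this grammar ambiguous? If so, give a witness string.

Ambiguous

Witness: num / num

Derivation 1: Expr ⇒ Body ⇒ num / Body ⇒ num / Stmt ⇒ num / num
Derivation 2: Expr ⇒ Expr / Body ⇒ Body / Body ⇒ Stmt / Body ⇒ num / Body ⇒ num / Stmt ⇒ num / num

Two distinct leftmost derivations for the same string.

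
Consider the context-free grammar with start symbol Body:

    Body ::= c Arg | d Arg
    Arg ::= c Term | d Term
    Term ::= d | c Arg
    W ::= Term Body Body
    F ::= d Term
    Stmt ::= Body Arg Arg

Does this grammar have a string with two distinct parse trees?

Unambiguous

Only Body, Arg, Term are reachable from Body; ignoring the rest: The reachable rules are right-linear with at most one rule per (nonterminal, next-terminal) pair. Each input token forces the next rule, so parsing is deterministic.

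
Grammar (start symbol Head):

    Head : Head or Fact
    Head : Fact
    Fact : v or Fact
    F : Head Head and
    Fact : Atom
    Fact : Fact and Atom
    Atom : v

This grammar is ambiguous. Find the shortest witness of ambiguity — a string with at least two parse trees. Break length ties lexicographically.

v or v

length 1: no string has ≥2 trees
length 3: v or v has 2 parse trees

Two derivations of v or v:
  Head ⇒ Head or Fact ⇒ Fact or Fact ⇒ Atom or Fact ⇒ v or Fact ⇒ v or Atom ⇒ v or v
  Head ⇒ Fact ⇒ v or Fact ⇒ v or Atom ⇒ v or v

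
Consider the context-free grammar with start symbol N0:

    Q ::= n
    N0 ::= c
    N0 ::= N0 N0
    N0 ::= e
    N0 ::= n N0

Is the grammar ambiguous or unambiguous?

Witness: c c c

Derivation 1: N0 ⇒ N0 N0 ⇒ c N0 ⇒ c N0 N0 ⇒ c c N0 ⇒ c c c
Derivation 2: N0 ⇒ N0 N0 ⇒ N0 N0 N0 ⇒ c N0 N0 ⇒ c c N0 ⇒ c c c

Two distinct leftmost derivations for the same string.

Ambiguous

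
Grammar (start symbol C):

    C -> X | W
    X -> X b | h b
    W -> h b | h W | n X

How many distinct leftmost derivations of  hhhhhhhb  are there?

1

Parse trees for hhhhhhhb:
  [C [W h [W h [W h [W h [W h [W h [W h b]]]]]]]]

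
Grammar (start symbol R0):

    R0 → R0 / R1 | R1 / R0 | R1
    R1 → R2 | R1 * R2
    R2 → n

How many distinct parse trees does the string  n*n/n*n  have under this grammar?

Parse trees for n*n/n*n:
  [R0 [R0 [R1 [R1 [R2 n]] * [R2 n]]] / [R1 [R1 [R2 n]] * [R2 n]]]
  [R0 [R1 [R1 [R2 n]] * [R2 n]] / [R0 [R1 [R1 [R2 n]] * [R2 n]]]]

2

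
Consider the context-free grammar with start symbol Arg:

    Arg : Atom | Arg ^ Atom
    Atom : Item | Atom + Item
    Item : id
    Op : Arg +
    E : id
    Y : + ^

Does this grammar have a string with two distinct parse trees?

Unambiguous

(Op, E, Y are unreachable from Arg, so their rules don't affect L(Arg).) Arg → Arg ^ Atom | Atom  ;  Atom → Atom + Item | Item  — a left-associative chain with Item at the bottom. Each string factors uniquely by precedence.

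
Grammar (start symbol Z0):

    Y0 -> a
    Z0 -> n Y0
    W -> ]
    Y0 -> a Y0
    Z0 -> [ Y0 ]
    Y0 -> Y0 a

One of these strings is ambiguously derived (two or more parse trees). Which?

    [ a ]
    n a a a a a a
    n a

[ a ]: 1 tree
n a a a a a a: 32 trees
n a: 1 tree

n a a a a a a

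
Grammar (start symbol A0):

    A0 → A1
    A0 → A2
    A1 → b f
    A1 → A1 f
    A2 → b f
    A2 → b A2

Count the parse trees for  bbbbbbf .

1

Parse trees for bbbbbbf:
  [A0 [A2 b [A2 b [A2 b [A2 b [A2 b [A2 b f]]]]]]]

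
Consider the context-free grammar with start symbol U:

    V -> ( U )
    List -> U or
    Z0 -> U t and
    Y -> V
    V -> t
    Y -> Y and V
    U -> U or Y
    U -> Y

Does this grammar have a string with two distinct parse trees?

Only U, Y, V are reachable from U; ignoring the rest: The grammar is stratified — U handles 'or' (left-recursive), Y handles 'and', V atoms. Each operator has a fixed associativity and precedence level, so every string has one parse.

Unambiguous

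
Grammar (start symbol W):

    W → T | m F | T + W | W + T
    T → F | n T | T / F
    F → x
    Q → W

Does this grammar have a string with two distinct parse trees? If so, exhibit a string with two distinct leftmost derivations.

Witness: x + x

Derivation 1: W ⇒ T + W ⇒ F + W ⇒ x + W ⇒ x + T ⇒ x + F ⇒ x + x
Derivation 2: W ⇒ W + T ⇒ T + T ⇒ F + T ⇒ x + T ⇒ x + F ⇒ x + x

Two distinct leftmost derivations for the same string.

Ambiguous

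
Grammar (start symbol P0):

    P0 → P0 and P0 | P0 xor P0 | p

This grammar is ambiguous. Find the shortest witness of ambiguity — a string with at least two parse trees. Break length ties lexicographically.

p and p and p

length 1: no string has ≥2 trees
length 3: no string has ≥2 trees
length 5: p and p and p has 2 parse trees

Two derivations of p and p and p:
  P0 ⇒ P0 and P0 ⇒ P0 and P0 and P0 ⇒ p and P0 and P0 ⇒ p and p and P0 ⇒ p and p and p
  P0 ⇒ P0 and P0 ⇒ p and P0 ⇒ p and P0 and P0 ⇒ p and p and P0 ⇒ p and p and p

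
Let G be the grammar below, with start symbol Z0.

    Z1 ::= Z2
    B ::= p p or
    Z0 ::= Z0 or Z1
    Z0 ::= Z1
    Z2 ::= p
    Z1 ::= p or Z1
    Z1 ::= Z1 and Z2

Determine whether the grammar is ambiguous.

Ambiguous

Witness: p or p

Derivation 1: Z0 ⇒ Z0 or Z1 ⇒ Z1 or Z1 ⇒ Z2 or Z1 ⇒ p or Z1 ⇒ p or Z2 ⇒ p or p
Derivation 2: Z0 ⇒ Z1 ⇒ p or Z1 ⇒ p or Z2 ⇒ p or p

Two distinct leftmost derivations for the same string.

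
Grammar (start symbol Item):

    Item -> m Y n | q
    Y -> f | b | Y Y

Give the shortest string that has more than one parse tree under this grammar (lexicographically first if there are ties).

m b b b n

length 1: no string has ≥2 trees
length 3: no string has ≥2 trees
length 4: no string has ≥2 trees
length 5: m b b b n has 2 parse trees

Two derivations of m b b b n:
  Item ⇒ m Y n ⇒ m Y Y n ⇒ m b Y n ⇒ m b Y Y n ⇒ m b b Y n ⇒ m b b b n
  Item ⇒ m Y n ⇒ m Y Y n ⇒ m Y Y Y n ⇒ m b Y Y n ⇒ m b b Y n ⇒ m b b b n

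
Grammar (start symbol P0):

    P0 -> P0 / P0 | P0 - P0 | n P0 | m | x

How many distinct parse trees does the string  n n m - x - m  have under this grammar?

Parse trees for n n m - x - m (showing first 6 of 9):
  [P0 [P0 n [P0 n [P0 m]]] - [P0 [P0 x] - [P0 m]]]
  [P0 [P0 [P0 n [P0 n [P0 m]]] - [P0 x]] - [P0 m]]
  [P0 [P0 n [P0 [P0 n [P0 m]] - [P0 x]]] - [P0 m]]
  [P0 [P0 n [P0 n [P0 [P0 m] - [P0 x]]]] - [P0 m]]
  [P0 n [P0 [P0 n [P0 m]] - [P0 [P0 x] - [P0 m]]]]
  [P0 n [P0 [P0 [P0 n [P0 m]] - [P0 x]] - [P0 m]]]

9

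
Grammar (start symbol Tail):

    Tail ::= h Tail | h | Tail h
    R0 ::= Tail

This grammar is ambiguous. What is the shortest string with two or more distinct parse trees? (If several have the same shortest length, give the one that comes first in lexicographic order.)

length 1: no string has ≥2 trees
length 2: h h has 2 parse trees

Two derivations of h h:
  Tail ⇒ h Tail ⇒ h h
  Tail ⇒ Tail h ⇒ h h

h h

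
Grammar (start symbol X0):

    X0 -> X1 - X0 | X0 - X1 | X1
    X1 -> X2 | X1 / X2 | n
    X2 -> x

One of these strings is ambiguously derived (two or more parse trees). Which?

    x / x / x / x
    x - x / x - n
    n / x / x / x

x / x / x / x: 1 tree
x - x / x - n: 4 trees
n / x / x / x: 1 tree

x - x / x - n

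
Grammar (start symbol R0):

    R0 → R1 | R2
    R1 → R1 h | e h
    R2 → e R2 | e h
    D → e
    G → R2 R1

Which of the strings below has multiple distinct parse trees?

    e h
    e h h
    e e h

e h

e h: 2 trees
e h h: 1 tree
e e h: 1 tree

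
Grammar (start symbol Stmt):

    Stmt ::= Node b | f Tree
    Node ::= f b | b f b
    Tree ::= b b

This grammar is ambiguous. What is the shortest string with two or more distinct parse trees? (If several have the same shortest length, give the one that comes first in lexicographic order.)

f b b

length 3: f b b has 2 parse trees

Two derivations of f b b:
  Stmt ⇒ Node b ⇒ f b b
  Stmt ⇒ f Tree ⇒ f b b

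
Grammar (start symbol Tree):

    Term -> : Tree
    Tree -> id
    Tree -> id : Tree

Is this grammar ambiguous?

(Term is unreachable from Tree, so its rules don't affect L(Tree).) Right-recursive list with a separator: after each atom, whether the separator follows determines the rule. One parse per string.

Unambiguous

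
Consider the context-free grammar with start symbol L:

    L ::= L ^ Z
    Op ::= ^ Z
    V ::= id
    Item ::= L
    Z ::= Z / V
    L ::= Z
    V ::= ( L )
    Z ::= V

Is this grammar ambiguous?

Unambiguous

(Op, Item are unreachable from L, so their rules don't affect L(L).) L → L ^ Z | Z  ;  Z → Z / V | V  — a left-associative chain with V at the bottom. Each string factors uniquely by precedence.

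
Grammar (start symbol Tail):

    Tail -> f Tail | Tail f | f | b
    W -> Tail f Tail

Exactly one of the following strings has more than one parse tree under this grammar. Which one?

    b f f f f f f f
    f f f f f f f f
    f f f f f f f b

f f f f f f f f

b f f f f f f f: 1 tree
f f f f f f f f: 128 trees
f f f f f f f b: 1 tree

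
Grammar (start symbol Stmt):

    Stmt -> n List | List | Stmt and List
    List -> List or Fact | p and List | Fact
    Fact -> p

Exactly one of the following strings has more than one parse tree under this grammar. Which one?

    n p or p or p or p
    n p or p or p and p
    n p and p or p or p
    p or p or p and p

n p or p or p or p: 1 tree
n p or p or p and p: 1 tree
n p and p or p or p: 4 trees
p or p or p and p: 1 tree

n p and p or p or p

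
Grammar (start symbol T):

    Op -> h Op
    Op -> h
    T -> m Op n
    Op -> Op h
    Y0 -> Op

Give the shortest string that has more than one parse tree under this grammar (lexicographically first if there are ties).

length 3: no string has ≥2 trees
length 4: m h h n has 2 parse trees

Two derivations of m h h n:
  T ⇒ m Op n ⇒ m h Op n ⇒ m h h n
  T ⇒ m Op n ⇒ m Op h n ⇒ m h h n

m h h n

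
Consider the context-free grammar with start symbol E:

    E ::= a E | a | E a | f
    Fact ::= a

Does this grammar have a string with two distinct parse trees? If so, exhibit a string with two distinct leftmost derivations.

Ambiguous

Witness: a a

Derivation 1: E ⇒ a E ⇒ a a
Derivation 2: E ⇒ E a ⇒ a a

Two distinct leftmost derivations for the same string.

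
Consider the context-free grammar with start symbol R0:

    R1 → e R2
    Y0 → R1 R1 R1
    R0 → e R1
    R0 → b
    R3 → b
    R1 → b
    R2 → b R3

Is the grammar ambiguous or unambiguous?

Unambiguous

(Y0 is unreachable from R0, so its rules don't affect L(R0).) The reachable rules are right-linear with at most one rule per (nonterminal, next-terminal) pair. Each input token forces the next rule, so parsing is deterministic.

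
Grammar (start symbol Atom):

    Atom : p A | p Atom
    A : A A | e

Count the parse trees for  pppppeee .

Parse trees for pppppeee:
  [Atom p [Atom p [Atom p [Atom p [Atom p [A [A e] [A [A e] [A e]]]]]]]]
  [Atom p [Atom p [Atom p [Atom p [Atom p [A [A [A e] [A e]] [A e]]]]]]]

2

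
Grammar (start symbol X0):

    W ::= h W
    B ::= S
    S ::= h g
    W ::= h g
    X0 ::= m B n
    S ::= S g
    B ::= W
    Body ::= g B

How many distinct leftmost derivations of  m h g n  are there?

Parse trees for m h g n:
  [X0 m [B [S h g]] n]
  [X0 m [B [W h g]] n]

2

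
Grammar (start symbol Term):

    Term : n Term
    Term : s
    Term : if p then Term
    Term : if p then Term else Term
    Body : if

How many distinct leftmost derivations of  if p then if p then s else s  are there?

2

Parse trees for if p then if p then s else s:
  [Term if p then [Term if p then [Term s] else [Term s]]]
  [Term if p then [Term if p then [Term s]] else [Term s]]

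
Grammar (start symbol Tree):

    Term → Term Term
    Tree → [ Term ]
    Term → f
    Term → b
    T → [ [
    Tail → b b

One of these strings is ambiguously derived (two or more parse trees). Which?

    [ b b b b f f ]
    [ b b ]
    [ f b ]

[ b b b b f f ]

[ b b b b f f ]: 42 trees
[ b b ]: 1 tree
[ f b ]: 1 tree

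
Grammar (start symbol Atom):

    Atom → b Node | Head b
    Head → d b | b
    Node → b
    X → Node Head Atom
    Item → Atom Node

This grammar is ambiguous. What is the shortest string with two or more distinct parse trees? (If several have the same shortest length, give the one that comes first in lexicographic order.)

b b

length 2: b b has 2 parse trees

Two derivations of b b:
  Atom ⇒ b Node ⇒ b b
  Atom ⇒ Head b ⇒ b b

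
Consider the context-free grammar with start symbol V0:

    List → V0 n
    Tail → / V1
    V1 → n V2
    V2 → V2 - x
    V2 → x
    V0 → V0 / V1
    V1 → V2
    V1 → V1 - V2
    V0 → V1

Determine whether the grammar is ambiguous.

Witness: x - x

Derivation 1: V0 ⇒ V1 ⇒ V2 ⇒ V2 - x ⇒ x - x
Derivation 2: V0 ⇒ V1 ⇒ V1 - V2 ⇒ V2 - V2 ⇒ x - V2 ⇒ x - x

Two distinct leftmost derivations for the same string.

Ambiguous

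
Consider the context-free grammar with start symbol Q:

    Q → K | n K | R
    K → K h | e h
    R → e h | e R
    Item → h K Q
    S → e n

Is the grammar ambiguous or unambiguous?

Witness: e h

Derivation 1: Q ⇒ K ⇒ e h
Derivation 2: Q ⇒ R ⇒ e h

Two distinct leftmost derivations for the same string.

Ambiguous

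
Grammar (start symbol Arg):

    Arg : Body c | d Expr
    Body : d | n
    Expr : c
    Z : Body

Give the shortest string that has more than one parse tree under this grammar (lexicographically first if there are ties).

length 2: d c has 2 parse trees

Two derivations of d c:
  Arg ⇒ Body c ⇒ d c
  Arg ⇒ d Expr ⇒ d c

d c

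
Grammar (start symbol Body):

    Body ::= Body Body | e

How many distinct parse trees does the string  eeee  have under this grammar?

Parse trees for eeee:
  [Body [Body e] [Body [Body e] [Body [Body e] [Body e]]]]
  [Body [Body e] [Body [Body [Body e] [Body e]] [Body e]]]
  [Body [Body [Body e] [Body e]] [Body [Body e] [Body e]]]
  [Body [Body [Body e] [Body [Body e] [Body e]]] [Body e]]
  [Body [Body [Body [Body e] [Body e]] [Body e]] [Body e]]

5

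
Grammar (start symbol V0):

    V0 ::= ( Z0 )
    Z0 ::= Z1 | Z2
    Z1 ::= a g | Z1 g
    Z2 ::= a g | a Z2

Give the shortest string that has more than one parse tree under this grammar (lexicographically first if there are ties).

( a g )

length 4: ( a g ) has 2 parse trees

Two derivations of ( a g ):
  V0 ⇒ ( Z0 ) ⇒ ( Z1 ) ⇒ ( a g )
  V0 ⇒ ( Z0 ) ⇒ ( Z2 ) ⇒ ( a g )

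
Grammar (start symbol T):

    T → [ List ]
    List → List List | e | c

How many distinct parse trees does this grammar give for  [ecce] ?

5

Parse trees for [ecce]:
  [T [ [List [List e] [List [List c] [List [List c] [List e]]]] ]]
  [T [ [List [List e] [List [List [List c] [List c]] [List e]]] ]]
  [T [ [List [List [List e] [List c]] [List [List c] [List e]]] ]]
  [T [ [List [List [List e] [List [List c] [List c]]] [List e]] ]]
  [T [ [List [List [List [List e] [List c]] [List c]] [List e]] ]]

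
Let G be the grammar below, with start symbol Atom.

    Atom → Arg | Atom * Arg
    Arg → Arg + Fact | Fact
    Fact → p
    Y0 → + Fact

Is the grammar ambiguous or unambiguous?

Only Atom, Arg, Fact are reachable from Atom; ignoring the rest: This is a standard precedence ladder (Atom over Arg over Fact), with each level left-recursive on its own operator ('*' at Atom, '+' at Arg). That structure is LR(1), hence unambiguous.

Unambiguous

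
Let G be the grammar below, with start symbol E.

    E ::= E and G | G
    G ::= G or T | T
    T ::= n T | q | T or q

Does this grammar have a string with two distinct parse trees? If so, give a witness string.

Ambiguous

Witness: q or q

Derivation 1: E ⇒ G ⇒ G or T ⇒ T or T ⇒ q or T ⇒ q or q
Derivation 2: E ⇒ G ⇒ T ⇒ T or q ⇒ q or q

Two distinct leftmost derivations for the same string.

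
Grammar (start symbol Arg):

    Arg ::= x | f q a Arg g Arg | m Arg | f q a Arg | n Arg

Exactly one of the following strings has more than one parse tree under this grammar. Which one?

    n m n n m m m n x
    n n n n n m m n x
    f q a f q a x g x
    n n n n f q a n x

f q a f q a x g x

n m n n m m m n x: 1 tree
n n n n n m m n x: 1 tree
f q a f q a x g x: 2 trees
n n n n f q a n x: 1 tree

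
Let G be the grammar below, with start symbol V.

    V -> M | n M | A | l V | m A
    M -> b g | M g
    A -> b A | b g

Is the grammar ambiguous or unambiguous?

Ambiguous

Witness: b g

Derivation 1: V ⇒ M ⇒ b g
Derivation 2: V ⇒ A ⇒ b g

Two distinct leftmost derivations for the same string.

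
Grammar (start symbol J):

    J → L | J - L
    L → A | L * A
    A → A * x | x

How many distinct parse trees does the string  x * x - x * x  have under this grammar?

4

Parse trees for x * x - x * x:
  [J [J [L [A [A x] * x]]] - [L [A [A x] * x]]]
  [J [J [L [A [A x] * x]]] - [L [L [A x]] * [A x]]]
  [J [J [L [L [A x]] * [A x]]] - [L [A [A x] * x]]]
  [J [J [L [L [A x]] * [A x]]] - [L [L [A x]] * [A x]]]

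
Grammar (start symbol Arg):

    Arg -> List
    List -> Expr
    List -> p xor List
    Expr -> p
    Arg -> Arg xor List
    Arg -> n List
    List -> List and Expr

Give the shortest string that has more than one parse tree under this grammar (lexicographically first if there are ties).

p xor p

length 1: no string has ≥2 trees
length 2: no string has ≥2 trees
length 3: p xor p has 2 parse trees

Two derivations of p xor p:
  Arg ⇒ List ⇒ p xor List ⇒ p xor Expr ⇒ p xor p
  Arg ⇒ Arg xor List ⇒ List xor List ⇒ Expr xor List ⇒ p xor List ⇒ p xor Expr ⇒ p xor p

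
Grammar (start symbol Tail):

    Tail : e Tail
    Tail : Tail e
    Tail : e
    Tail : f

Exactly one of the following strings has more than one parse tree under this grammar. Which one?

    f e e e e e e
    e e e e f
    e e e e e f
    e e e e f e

f e e e e e e: 1 tree
e e e e f: 1 tree
e e e e e f: 1 tree
e e e e f e: 5 trees

e e e e f e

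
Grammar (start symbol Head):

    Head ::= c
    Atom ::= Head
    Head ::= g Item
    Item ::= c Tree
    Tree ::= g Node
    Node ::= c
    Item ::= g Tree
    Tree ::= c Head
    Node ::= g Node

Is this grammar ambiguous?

Only Head, Item, Tree, Node are reachable from Head; ignoring the rest: Each reachable nonterminal has at most one production per leading terminal, and all productions are right-linear; the derivation is determined token-by-token.

Unambiguous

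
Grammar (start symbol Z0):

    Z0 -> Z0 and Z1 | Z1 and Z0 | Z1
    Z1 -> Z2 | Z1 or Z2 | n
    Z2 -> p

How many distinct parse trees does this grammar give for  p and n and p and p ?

8

Parse trees for p and n and p and p:
  [Z0 [Z0 [Z0 [Z0 [Z1 [Z2 p]]] and [Z1 n]] and [Z1 [Z2 p]]] and [Z1 [Z2 p]]]
  [Z0 [Z0 [Z0 [Z1 [Z2 p]] and [Z0 [Z1 n]]] and [Z1 [Z2 p]]] and [Z1 [Z2 p]]]
  [Z0 [Z0 [Z1 [Z2 p]] and [Z0 [Z0 [Z1 n]] and [Z1 [Z2 p]]]] and [Z1 [Z2 p]]]
  [Z0 [Z0 [Z1 [Z2 p]] and [Z0 [Z1 n] and [Z0 [Z1 [Z2 p]]]]] and [Z1 [Z2 p]]]
  [Z0 [Z1 [Z2 p]] and [Z0 [Z0 [Z0 [Z1 n]] and [Z1 [Z2 p]]] and [Z1 [Z2 p]]]]
  [Z0 [Z1 [Z2 p]] and [Z0 [Z0 [Z1 n] and [Z0 [Z1 [Z2 p]]]] and [Z1 [Z2 p]]]]
  [Z0 [Z1 [Z2 p]] and [Z0 [Z1 n] and [Z0 [Z0 [Z1 [Z2 p]]] and [Z1 [Z2 p]]]]]
  [Z0 [Z1 [Z2 p]] and [Z0 [Z1 n] and [Z0 [Z1 [Z2 p]] and [Z0 [Z1 [Z2 p]]]]]]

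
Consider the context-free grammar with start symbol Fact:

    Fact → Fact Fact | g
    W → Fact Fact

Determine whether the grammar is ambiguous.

Ambiguous

Witness: g g g

Derivation 1: Fact ⇒ Fact Fact ⇒ Fact Fact Fact ⇒ g Fact Fact ⇒ g g Fact ⇒ g g g
Derivation 2: Fact ⇒ Fact Fact ⇒ g Fact ⇒ g Fact Fact ⇒ g g Fact ⇒ g g g

Two distinct leftmost derivations for the same string.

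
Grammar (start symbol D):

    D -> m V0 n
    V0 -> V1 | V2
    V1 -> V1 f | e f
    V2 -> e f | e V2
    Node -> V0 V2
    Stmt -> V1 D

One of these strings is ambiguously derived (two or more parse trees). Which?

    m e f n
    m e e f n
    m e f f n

m e f n

m e f n: 2 trees
m e e f n: 1 tree
m e f f n: 1 tree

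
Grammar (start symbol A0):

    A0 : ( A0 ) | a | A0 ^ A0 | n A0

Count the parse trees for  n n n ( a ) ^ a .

4

Parse trees for n n n ( a ) ^ a:
  [A0 [A0 n [A0 n [A0 n [A0 ( [A0 a] )]]]] ^ [A0 a]]
  [A0 n [A0 [A0 n [A0 n [A0 ( [A0 a] )]]] ^ [A0 a]]]
  [A0 n [A0 n [A0 [A0 n [A0 ( [A0 a] )]] ^ [A0 a]]]]
  [A0 n [A0 n [A0 n [A0 [A0 ( [A0 a] )] ^ [A0 a]]]]]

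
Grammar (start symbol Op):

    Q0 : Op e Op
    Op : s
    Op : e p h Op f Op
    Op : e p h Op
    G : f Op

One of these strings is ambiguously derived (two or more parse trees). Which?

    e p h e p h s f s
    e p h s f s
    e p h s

e p h e p h s f s: 2 trees
e p h s f s: 1 tree
e p h s: 1 tree

e p h e p h s f s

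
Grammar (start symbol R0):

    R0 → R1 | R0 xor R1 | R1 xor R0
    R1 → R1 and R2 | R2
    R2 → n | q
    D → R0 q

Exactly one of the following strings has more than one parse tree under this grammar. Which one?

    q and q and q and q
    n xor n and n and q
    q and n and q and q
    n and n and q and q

q and q and q and q: 1 tree
n xor n and n and q: 2 trees
q and n and q and q: 1 tree
n and n and q and q: 1 tree

n xor n and n and q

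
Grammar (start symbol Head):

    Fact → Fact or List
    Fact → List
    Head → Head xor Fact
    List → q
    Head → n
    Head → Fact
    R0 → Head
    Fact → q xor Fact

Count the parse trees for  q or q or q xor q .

1

Parse trees for q or q or q xor q:
  [Head [Head [Fact [Fact [Fact [List q]] or [List q]] or [List q]]] xor [Fact [List q]]]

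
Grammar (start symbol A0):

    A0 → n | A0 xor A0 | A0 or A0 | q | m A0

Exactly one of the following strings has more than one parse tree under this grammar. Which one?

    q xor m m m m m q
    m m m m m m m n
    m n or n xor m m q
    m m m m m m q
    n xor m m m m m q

m n or n xor m m q

q xor m m m m m q: 1 tree
m m m m m m m n: 1 tree
m n or n xor m m q: 5 trees
m m m m m m q: 1 tree
n xor m m m m m q: 1 tree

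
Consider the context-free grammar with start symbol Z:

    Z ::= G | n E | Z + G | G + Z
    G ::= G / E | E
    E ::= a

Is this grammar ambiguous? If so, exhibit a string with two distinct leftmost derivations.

Ambiguous

Witness: a + a

Derivation 1: Z ⇒ Z + G ⇒ G + G ⇒ E + G ⇒ a + G ⇒ a + E ⇒ a + a
Derivation 2: Z ⇒ G + Z ⇒ E + Z ⇒ a + Z ⇒ a + G ⇒ a + E ⇒ a + a

Two distinct leftmost derivations for the same string.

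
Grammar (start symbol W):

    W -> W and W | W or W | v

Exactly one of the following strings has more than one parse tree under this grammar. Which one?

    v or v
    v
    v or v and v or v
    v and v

v or v and v or v

v or v: 1 tree
v: 1 tree
v or v and v or v: 5 trees
v and v: 1 tree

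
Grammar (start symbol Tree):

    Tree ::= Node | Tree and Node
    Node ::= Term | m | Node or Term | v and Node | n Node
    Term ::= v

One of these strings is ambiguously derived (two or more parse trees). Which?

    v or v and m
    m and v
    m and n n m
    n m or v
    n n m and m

v or v and m: 1 tree
m and v: 1 tree
m and n n m: 1 tree
n m or v: 2 trees
n n m and m: 1 tree

n m or v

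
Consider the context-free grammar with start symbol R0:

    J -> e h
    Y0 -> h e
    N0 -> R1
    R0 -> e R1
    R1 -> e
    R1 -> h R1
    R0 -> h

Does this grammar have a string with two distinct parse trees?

Unambiguous

Only R0, R1 are reachable from R0; ignoring the rest: The reachable rules are right-linear with at most one rule per (nonterminal, next-terminal) pair. Each input token forces the next rule, so parsing is deterministic.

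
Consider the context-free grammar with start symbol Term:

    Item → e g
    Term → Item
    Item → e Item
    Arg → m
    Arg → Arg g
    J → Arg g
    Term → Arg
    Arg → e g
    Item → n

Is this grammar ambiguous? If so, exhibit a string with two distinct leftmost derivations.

Ambiguous

Witness: e g

Derivation 1: Term ⇒ Item ⇒ e g
Derivation 2: Term ⇒ Arg ⇒ e g

Two distinct leftmost derivations for the same string.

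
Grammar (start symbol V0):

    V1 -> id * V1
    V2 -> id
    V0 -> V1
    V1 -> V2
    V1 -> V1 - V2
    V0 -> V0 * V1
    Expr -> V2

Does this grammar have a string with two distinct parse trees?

Ambiguous

Witness: id * id

Derivation 1: V0 ⇒ V1 ⇒ id * V1 ⇒ id * V2 ⇒ id * id
Derivation 2: V0 ⇒ V0 * V1 ⇒ V1 * V1 ⇒ V2 * V1 ⇒ id * V1 ⇒ id * V2 ⇒ id * id

Two distinct leftmost derivations for the same string.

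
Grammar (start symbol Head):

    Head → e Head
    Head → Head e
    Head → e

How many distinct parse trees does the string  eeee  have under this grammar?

8

Parse trees for eeee:
  [Head e [Head e [Head e [Head e]]]]
  [Head e [Head e [Head [Head e] e]]]
  [Head e [Head [Head e [Head e]] e]]
  [Head e [Head [Head [Head e] e] e]]
  [Head [Head e [Head e [Head e]]] e]
  [Head [Head e [Head [Head e] e]] e]
  [Head [Head [Head e [Head e]] e] e]
  [Head [Head [Head [Head e] e] e] e]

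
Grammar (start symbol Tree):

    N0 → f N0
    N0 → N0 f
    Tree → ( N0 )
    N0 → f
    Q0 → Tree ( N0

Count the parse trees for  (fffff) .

Parse trees for (fffff) (showing first 6 of 16):
  [Tree ( [N0 f [N0 f [N0 f [N0 f [N0 f]]]]] )]
  [Tree ( [N0 f [N0 f [N0 f [N0 [N0 f] f]]]] )]
  [Tree ( [N0 f [N0 f [N0 [N0 f [N0 f]] f]]] )]
  [Tree ( [N0 f [N0 f [N0 [N0 [N0 f] f] f]]] )]
  [Tree ( [N0 f [N0 [N0 f [N0 f [N0 f]]] f]] )]
  [Tree ( [N0 f [N0 [N0 f [N0 [N0 f] f]] f]] )]

16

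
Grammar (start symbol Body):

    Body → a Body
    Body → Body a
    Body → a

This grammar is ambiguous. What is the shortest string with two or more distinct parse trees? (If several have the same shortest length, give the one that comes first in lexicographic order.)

length 1: no string has ≥2 trees
length 2: a a has 2 parse trees

Two derivations of a a:
  Body ⇒ a Body ⇒ a a
  Body ⇒ Body a ⇒ a a

a a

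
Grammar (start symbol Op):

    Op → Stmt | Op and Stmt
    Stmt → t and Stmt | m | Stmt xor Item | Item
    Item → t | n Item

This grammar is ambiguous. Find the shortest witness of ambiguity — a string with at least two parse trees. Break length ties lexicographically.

length 1: no string has ≥2 trees
length 2: no string has ≥2 trees
length 3: t and m has 2 parse trees

Two derivations of t and m:
  Op ⇒ Stmt ⇒ t and Stmt ⇒ t and m
  Op ⇒ Op and Stmt ⇒ Stmt and Stmt ⇒ Item and Stmt ⇒ t and Stmt ⇒ t and m

t and m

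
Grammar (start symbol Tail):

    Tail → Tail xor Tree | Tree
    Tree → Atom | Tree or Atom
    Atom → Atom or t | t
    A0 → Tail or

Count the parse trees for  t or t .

2

Parse trees for t or t:
  [Tail [Tree [Atom [Atom t] or t]]]
  [Tail [Tree [Tree [Atom t]] or [Atom t]]]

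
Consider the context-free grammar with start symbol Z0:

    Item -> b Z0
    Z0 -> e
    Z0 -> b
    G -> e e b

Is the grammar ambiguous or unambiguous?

Unambiguous

(G, Item are unreachable from Z0, so their rules don't affect L(Z0).) Restricted to the reachable nonterminals, every rule has the form A → t or A → t B, and no two rules for the same A share a first terminal. The grammar encodes a DFA — one run per string.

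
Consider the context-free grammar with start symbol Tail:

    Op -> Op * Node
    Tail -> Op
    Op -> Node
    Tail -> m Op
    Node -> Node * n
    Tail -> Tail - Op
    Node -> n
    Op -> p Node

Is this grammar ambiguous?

Witness: n * n

Derivation 1: Tail ⇒ Op ⇒ Op * Node ⇒ Node * Node ⇒ n * Node ⇒ n * n
Derivation 2: Tail ⇒ Op ⇒ Node ⇒ Node * n ⇒ n * n

Two distinct leftmost derivations for the same string.

Ambiguous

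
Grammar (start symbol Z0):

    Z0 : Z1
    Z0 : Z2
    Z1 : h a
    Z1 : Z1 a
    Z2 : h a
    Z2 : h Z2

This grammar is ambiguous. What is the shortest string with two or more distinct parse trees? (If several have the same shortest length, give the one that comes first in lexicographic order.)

h a

length 2: h a has 2 parse trees

Two derivations of h a:
  Z0 ⇒ Z1 ⇒ h a
  Z0 ⇒ Z2 ⇒ h a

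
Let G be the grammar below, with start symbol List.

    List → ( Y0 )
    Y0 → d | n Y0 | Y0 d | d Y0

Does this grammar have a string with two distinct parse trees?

Ambiguous

Witness: ( d d )

Derivation 1: List ⇒ ( Y0 ) ⇒ ( Y0 d ) ⇒ ( d d )
Derivation 2: List ⇒ ( Y0 ) ⇒ ( d Y0 ) ⇒ ( d d )

Two distinct leftmost derivations for the same string.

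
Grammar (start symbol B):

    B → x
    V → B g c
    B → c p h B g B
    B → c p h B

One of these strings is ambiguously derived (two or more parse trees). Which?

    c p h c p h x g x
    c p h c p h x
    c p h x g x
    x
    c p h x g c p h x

c p h c p h x g x: 2 trees
c p h c p h x: 1 tree
c p h x g x: 1 tree
x: 1 tree
c p h x g c p h x: 1 tree

c p h c p h x g x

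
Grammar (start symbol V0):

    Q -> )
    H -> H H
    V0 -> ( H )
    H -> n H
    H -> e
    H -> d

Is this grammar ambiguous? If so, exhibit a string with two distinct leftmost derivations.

Witness: ( d d d )

Derivation 1: V0 ⇒ ( H ) ⇒ ( H H ) ⇒ ( H H H ) ⇒ ( d H H ) ⇒ ( d d H ) ⇒ ( d d d )
Derivation 2: V0 ⇒ ( H ) ⇒ ( H H ) ⇒ ( d H ) ⇒ ( d H H ) ⇒ ( d d H ) ⇒ ( d d d )

Two distinct leftmost derivations for the same string.

Ambiguous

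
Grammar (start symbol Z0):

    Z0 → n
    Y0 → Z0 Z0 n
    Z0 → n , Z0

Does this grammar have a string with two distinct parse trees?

(Y0 is unreachable from Z0, so its rules don't affect L(Z0).) Right-recursive list with a separator: after each atom, whether the separator follows determines the rule. One parse per string.

Unambiguous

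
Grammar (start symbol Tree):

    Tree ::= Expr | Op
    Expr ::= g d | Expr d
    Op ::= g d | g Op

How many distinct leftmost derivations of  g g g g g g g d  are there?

1

Parse trees for g g g g g g g d:
  [Tree [Op g [Op g [Op g [Op g [Op g [Op g [Op g d]]]]]]]]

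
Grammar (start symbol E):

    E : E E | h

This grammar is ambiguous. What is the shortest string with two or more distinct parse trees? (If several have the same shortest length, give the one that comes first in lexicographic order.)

length 1: no string has ≥2 trees
length 2: no string has ≥2 trees
length 3: h h h has 2 parse trees

Two derivations of h h h:
  E ⇒ E E ⇒ E E E ⇒ h E E ⇒ h h E ⇒ h h h
  E ⇒ E E ⇒ h E ⇒ h E E ⇒ h h E ⇒ h h h

h h h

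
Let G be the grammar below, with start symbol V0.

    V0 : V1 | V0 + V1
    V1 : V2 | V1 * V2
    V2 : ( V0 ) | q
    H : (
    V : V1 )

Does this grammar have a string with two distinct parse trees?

(H, V are unreachable from V0, so their rules don't affect L(V0).) The grammar is stratified — V0 handles '+' (left-recursive), V1 handles '*', V2 atoms. Each operator has a fixed associativity and precedence level, so every string has one parse.

Unambiguous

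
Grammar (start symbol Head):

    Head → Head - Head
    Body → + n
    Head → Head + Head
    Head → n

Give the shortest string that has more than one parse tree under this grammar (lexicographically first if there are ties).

n + n + n

length 1: no string has ≥2 trees
length 3: no string has ≥2 trees
length 5: n + n + n has 2 parse trees

Two derivations of n + n + n:
  Head ⇒ Head + Head ⇒ Head + Head + Head ⇒ n + Head + Head ⇒ n + n + Head ⇒ n + n + n
  Head ⇒ Head + Head ⇒ n + Head ⇒ n + Head + Head ⇒ n + n + Head ⇒ n + n + n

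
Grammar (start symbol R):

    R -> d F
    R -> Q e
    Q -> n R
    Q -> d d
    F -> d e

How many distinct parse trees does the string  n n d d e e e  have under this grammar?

Parse trees for n n d d e e e:
  [R [Q n [R [Q n [R d [F d e]]] e]] e]
  [R [Q n [R [Q n [R [Q d d] e]] e]] e]

2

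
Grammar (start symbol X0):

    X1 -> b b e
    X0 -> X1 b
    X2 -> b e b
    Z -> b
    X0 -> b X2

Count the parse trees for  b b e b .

2

Parse trees for b b e b:
  [X0 [X1 b b e] b]
  [X0 b [X2 b e b]]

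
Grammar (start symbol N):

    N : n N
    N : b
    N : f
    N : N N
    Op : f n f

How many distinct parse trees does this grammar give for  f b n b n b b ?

Parse trees for f b n b n b b (showing first 6 of 30):
  [N [N f] [N [N b] [N n [N [N b] [N n [N [N b] [N b]]]]]]]
  [N [N f] [N [N b] [N n [N [N b] [N [N n [N b]] [N b]]]]]]
  [N [N f] [N [N b] [N n [N [N [N b] [N n [N b]]] [N b]]]]]
  [N [N f] [N [N b] [N [N n [N b]] [N n [N [N b] [N b]]]]]]
  [N [N f] [N [N b] [N [N n [N b]] [N [N n [N b]] [N b]]]]]
  [N [N f] [N [N b] [N [N n [N [N b] [N n [N b]]]] [N b]]]]

30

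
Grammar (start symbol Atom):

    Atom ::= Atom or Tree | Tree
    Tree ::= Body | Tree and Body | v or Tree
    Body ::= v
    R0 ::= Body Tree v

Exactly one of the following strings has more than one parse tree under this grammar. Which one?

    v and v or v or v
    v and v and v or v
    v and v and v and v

v and v or v or v: 2 trees
v and v and v or v: 1 tree
v and v and v and v: 1 tree

v and v or v or v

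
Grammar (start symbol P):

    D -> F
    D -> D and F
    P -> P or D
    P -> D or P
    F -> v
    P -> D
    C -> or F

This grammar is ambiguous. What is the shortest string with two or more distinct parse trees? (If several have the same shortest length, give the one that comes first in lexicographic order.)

v or v

length 1: no string has ≥2 trees
length 3: v or v has 2 parse trees

Two derivations of v or v:
  P ⇒ P or D ⇒ D or D ⇒ F or D ⇒ v or D ⇒ v or F ⇒ v or v
  P ⇒ D or P ⇒ F or P ⇒ v or P ⇒ v or D ⇒ v or F ⇒ v or v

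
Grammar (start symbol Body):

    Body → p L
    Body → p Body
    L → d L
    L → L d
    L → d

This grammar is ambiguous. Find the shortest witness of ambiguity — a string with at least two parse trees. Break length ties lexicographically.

p d d

length 2: no string has ≥2 trees
length 3: p d d has 2 parse trees

Two derivations of p d d:
  Body ⇒ p L ⇒ p d L ⇒ p d d
  Body ⇒ p L ⇒ p L d ⇒ p d d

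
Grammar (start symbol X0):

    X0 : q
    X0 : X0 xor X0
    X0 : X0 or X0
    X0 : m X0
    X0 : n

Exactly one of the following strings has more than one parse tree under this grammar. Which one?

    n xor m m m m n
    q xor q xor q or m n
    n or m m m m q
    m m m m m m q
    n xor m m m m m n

n xor m m m m n: 1 tree
q xor q xor q or m n: 5 trees
n or m m m m q: 1 tree
m m m m m m q: 1 tree
n xor m m m m m n: 1 tree

q xor q xor q or m n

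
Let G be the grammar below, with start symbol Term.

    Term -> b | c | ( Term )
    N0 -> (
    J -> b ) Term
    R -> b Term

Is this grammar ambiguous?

Unambiguous

Only Term is reachable from Term; ignoring the rest: L(Term) is { openⁿ atom closeⁿ : n ≥ 0 }. The bracket depth fixes n, and the derivation is forced at every step.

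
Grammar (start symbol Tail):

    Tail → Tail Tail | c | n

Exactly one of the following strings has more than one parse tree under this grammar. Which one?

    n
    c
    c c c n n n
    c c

n: 1 tree
c: 1 tree
c c c n n n: 42 trees
c c: 1 tree

c c c n n n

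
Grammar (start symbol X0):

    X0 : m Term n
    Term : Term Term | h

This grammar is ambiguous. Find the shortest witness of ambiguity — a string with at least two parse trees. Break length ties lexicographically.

length 3: no string has ≥2 trees
length 4: no string has ≥2 trees
length 5: m h h h n has 2 parse trees

Two derivations of m h h h n:
  X0 ⇒ m Term n ⇒ m Term Term n ⇒ m Term Term Term n ⇒ m h Term Term n ⇒ m h h Term n ⇒ m h h h n
  X0 ⇒ m Term n ⇒ m Term Term n ⇒ m h Term n ⇒ m h Term Term n ⇒ m h h Term n ⇒ m h h h n

m h h h n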